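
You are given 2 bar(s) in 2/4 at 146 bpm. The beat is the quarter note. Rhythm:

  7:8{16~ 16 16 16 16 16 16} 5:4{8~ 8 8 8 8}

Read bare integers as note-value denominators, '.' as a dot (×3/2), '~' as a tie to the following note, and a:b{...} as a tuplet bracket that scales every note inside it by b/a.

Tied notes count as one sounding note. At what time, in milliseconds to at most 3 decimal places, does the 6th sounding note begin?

1. 0.0ms @ 0 + 234.834ms (4/7)
2. 234.834ms @ 4/7 + 117.417ms (2/7)
3. 352.25ms @ 6/7 + 117.417ms (2/7)
4. 469.667ms @ 8/7 + 117.417ms (2/7)
5. 587.084ms @ 10/7 + 117.417ms (2/7)
6. 704.501ms @ 12/7 + 117.417ms (2/7)
7. 821.918ms @ 2 + 328.767ms (4/5)
8. 1150.685ms @ 14/5 + 164.384ms (2/5)
9. 1315.068ms @ 16/5 + 164.384ms (2/5)
10. 1479.452ms @ 18/5 + 164.384ms (2/5)

note 6 onset = 12/7b = 704.501ms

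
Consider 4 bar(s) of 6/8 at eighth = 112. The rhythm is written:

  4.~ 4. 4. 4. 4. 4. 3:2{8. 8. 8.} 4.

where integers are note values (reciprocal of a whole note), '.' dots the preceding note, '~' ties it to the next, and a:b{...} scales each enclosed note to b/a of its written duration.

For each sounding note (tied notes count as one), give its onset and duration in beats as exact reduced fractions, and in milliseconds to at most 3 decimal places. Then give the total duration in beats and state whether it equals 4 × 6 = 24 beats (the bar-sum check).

1) 0.0ms=0b +3214.286ms=6b
2) 3214.286ms=6b +1607.143ms=3b
3) 4821.429ms=9b +1607.143ms=3b
4) 6428.571ms=12b +1607.143ms=3b
5) 8035.714ms=15b +1607.143ms=3b
6) 9642.857ms=18b +535.714ms=1b
7) 10178.571ms=19b +535.714ms=1b
8) 10714.286ms=20b +535.714ms=1b
9) 11250.0ms=21b +1607.143ms=3b
Σ=24b of 24 (112bpm 6/8) — PASS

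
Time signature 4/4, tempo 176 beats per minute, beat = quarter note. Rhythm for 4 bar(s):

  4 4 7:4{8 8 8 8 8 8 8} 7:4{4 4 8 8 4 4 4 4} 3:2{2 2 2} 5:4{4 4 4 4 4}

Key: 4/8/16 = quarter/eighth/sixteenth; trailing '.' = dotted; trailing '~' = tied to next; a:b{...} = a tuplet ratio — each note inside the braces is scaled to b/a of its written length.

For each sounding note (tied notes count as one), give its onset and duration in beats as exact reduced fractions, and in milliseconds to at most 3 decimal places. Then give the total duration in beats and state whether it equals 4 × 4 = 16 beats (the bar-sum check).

1) 0.0ms=0b +340.909ms=1b
2) 340.909ms=1b +340.909ms=1b
3) 681.818ms=2b +97.403ms=2/7b
4) 779.221ms=16/7b +97.403ms=2/7b
5) 876.623ms=18/7b +97.403ms=2/7b
6) 974.026ms=20/7b +97.403ms=2/7b
7) 1071.429ms=22/7b +97.403ms=2/7b
8) 1168.831ms=24/7b +97.403ms=2/7b
9) 1266.234ms=26/7b +97.403ms=2/7b
10) 1363.636ms=4b +194.805ms=4/7b
11) 1558.442ms=32/7b +194.805ms=4/7b
12) 1753.247ms=36/7b +97.403ms=2/7b
13) 1850.649ms=38/7b +97.403ms=2/7b
14) 1948.052ms=40/7b +194.805ms=4/7b
15) 2142.857ms=44/7b +194.805ms=4/7b
16) 2337.662ms=48/7b +194.805ms=4/7b
17) 2532.468ms=52/7b +194.805ms=4/7b
18) 2727.273ms=8b +454.545ms=4/3b
19) 3181.818ms=28/3b +454.545ms=4/3b
20) 3636.364ms=32/3b +454.545ms=4/3b
21) 4090.909ms=12b +272.727ms=4/5b
22) 4363.636ms=64/5b +272.727ms=4/5b
23) 4636.364ms=68/5b +272.727ms=4/5b
24) 4909.091ms=72/5b +272.727ms=4/5b
25) 5181.818ms=76/5b +272.727ms=4/5b
Σ=16b of 16 (176bpm 4/4) — PASS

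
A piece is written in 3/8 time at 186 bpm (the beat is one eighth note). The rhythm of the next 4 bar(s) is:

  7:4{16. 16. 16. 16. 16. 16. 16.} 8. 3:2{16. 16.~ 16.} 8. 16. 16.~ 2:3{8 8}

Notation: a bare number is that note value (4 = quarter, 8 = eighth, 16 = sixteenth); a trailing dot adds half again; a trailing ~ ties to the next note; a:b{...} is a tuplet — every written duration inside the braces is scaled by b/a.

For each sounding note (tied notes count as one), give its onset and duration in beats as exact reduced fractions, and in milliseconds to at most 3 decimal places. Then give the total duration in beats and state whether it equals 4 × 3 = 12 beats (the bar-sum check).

1) 0.0ms=0b +138.249ms=3/7b
2) 138.249ms=3/7b +138.249ms=3/7b
3) 276.498ms=6/7b +138.249ms=3/7b
4) 414.747ms=9/7b +138.249ms=3/7b
5) 552.995ms=12/7b +138.249ms=3/7b
6) 691.244ms=15/7b +138.249ms=3/7b
7) 829.493ms=18/7b +138.249ms=3/7b
8) 967.742ms=3b +483.871ms=3/2b
9) 1451.613ms=9/2b +161.29ms=1/2b
10) 1612.903ms=5b +322.581ms=1b
11) 1935.484ms=6b +483.871ms=3/2b
12) 2419.355ms=15/2b +241.935ms=3/4b
13) 2661.29ms=33/4b +725.806ms=9/4b
14) 3387.097ms=21/2b +483.871ms=3/2b
Σ=12b of 12 (186bpm 3/8) — PASS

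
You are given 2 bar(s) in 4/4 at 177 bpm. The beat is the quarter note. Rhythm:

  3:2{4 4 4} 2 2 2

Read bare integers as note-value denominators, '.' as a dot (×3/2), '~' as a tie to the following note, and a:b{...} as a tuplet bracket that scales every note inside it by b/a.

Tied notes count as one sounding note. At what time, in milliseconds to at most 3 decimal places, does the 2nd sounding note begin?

1. 0.0ms @ 0 + 225.989ms (2/3)
2. 225.989ms @ 2/3 + 225.989ms (2/3)
3. 451.977ms @ 4/3 + 225.989ms (2/3)
4. 677.966ms @ 2 + 677.966ms (2)
5. 1355.932ms @ 4 + 677.966ms (2)
6. 2033.898ms @ 6 + 677.966ms (2)

note 2 onset = 2/3b = 225.989ms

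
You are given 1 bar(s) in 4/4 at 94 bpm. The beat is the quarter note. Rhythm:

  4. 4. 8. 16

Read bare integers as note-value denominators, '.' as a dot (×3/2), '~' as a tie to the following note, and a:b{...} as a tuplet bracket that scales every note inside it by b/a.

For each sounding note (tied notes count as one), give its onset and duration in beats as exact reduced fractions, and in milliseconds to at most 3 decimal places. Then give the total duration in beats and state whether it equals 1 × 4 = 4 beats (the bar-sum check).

1) 0.0ms=0b +957.447ms=3/2b
2) 957.447ms=3/2b +957.447ms=3/2b
3) 1914.894ms=3b +478.723ms=3/4b
4) 2393.617ms=15/4b +159.574ms=1/4b
Σ=4b of 4 (94bpm 4/4) — PASS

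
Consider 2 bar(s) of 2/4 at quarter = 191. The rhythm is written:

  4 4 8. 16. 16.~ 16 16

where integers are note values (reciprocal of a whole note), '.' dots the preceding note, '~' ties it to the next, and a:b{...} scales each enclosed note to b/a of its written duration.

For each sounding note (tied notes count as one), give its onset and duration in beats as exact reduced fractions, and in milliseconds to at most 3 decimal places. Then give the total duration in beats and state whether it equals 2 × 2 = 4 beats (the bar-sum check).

1) 0.0ms=0b +314.136ms=1b
2) 314.136ms=1b +314.136ms=1b
3) 628.272ms=2b +235.602ms=3/4b
4) 863.874ms=11/4b +117.801ms=3/8b
5) 981.675ms=25/8b +196.335ms=5/8b
6) 1178.01ms=15/4b +78.534ms=1/4b
Σ=4b of 4 (191bpm 2/4) — PASS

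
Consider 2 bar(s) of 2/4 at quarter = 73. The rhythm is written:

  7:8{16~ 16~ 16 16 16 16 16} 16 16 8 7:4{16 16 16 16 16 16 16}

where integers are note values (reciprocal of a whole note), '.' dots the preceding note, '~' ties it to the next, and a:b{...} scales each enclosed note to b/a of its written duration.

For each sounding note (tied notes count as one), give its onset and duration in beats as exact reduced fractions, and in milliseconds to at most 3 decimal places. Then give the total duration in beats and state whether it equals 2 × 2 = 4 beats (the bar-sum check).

1) 0.0ms=0b +704.501ms=6/7b
2) 704.501ms=6/7b +234.834ms=2/7b
3) 939.335ms=8/7b +234.834ms=2/7b
4) 1174.168ms=10/7b +234.834ms=2/7b
5) 1409.002ms=12/7b +234.834ms=2/7b
6) 1643.836ms=2b +205.479ms=1/4b
7) 1849.315ms=9/4b +205.479ms=1/4b
8) 2054.795ms=5/2b +410.959ms=1/2b
9) 2465.753ms=3b +117.417ms=1/7b
10) 2583.17ms=22/7b +117.417ms=1/7b
11) 2700.587ms=23/7b +117.417ms=1/7b
12) 2818.004ms=24/7b +117.417ms=1/7b
13) 2935.421ms=25/7b +117.417ms=1/7b
14) 3052.838ms=26/7b +117.417ms=1/7b
15) 3170.254ms=27/7b +117.417ms=1/7b
Σ=4b of 4 (73bpm 2/4) — PASS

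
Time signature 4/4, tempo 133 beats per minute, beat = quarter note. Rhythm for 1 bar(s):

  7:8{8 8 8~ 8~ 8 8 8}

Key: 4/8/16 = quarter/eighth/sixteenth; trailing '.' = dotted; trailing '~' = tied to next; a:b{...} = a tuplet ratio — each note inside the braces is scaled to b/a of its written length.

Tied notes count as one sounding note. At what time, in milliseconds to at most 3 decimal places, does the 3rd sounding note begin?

note 3 onset = 8/7b = 515.575ms

1. 0.0ms @ 0 + 257.787ms (4/7)
2. 257.787ms @ 4/7 + 257.787ms (4/7)
3. 515.575ms @ 8/7 + 773.362ms (12/7)
4. 1288.937ms @ 20/7 + 257.787ms (4/7)
5. 1546.724ms @ 24/7 + 257.787ms (4/7)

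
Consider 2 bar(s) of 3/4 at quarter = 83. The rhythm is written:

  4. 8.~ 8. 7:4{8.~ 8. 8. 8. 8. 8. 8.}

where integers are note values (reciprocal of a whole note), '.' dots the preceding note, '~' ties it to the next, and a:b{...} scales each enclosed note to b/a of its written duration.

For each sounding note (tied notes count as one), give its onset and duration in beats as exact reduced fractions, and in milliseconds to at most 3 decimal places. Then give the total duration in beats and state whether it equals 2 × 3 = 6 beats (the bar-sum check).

1) 0.0ms=0b +1084.337ms=3/2b
2) 1084.337ms=3/2b +1084.337ms=3/2b
3) 2168.675ms=3b +619.621ms=6/7b
4) 2788.296ms=27/7b +309.811ms=3/7b
5) 3098.107ms=30/7b +309.811ms=3/7b
6) 3407.917ms=33/7b +309.811ms=3/7b
7) 3717.728ms=36/7b +309.811ms=3/7b
8) 4027.539ms=39/7b +309.811ms=3/7b
Σ=6b of 6 (83bpm 3/4) — PASS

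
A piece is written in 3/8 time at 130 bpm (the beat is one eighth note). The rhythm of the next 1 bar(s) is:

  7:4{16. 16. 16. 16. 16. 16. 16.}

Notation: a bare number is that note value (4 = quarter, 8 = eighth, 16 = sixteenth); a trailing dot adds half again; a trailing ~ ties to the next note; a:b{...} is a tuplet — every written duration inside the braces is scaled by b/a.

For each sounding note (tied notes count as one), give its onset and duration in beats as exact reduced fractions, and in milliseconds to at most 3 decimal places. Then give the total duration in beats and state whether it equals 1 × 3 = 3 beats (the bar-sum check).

1) 0.0ms=0b +197.802ms=3/7b
2) 197.802ms=3/7b +197.802ms=3/7b
3) 395.604ms=6/7b +197.802ms=3/7b
4) 593.407ms=9/7b +197.802ms=3/7b
5) 791.209ms=12/7b +197.802ms=3/7b
6) 989.011ms=15/7b +197.802ms=3/7b
7) 1186.813ms=18/7b +197.802ms=3/7b
Σ=3b of 3 (130bpm 3/8) — PASS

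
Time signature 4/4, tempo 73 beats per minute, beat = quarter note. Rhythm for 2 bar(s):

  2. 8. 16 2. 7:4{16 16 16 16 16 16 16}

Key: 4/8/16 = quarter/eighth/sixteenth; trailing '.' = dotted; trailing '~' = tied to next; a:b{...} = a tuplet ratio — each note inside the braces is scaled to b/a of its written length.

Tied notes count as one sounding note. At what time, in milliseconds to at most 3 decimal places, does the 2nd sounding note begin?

note 2 onset = 3b = 2465.753ms

1. 0.0ms @ 0 + 2465.753ms (3)
2. 2465.753ms @ 3 + 616.438ms (3/4)
3. 3082.192ms @ 15/4 + 205.479ms (1/4)
4. 3287.671ms @ 4 + 2465.753ms (3)
5. 5753.425ms @ 7 + 117.417ms (1/7)
6. 5870.841ms @ 50/7 + 117.417ms (1/7)
7. 5988.258ms @ 51/7 + 117.417ms (1/7)
8. 6105.675ms @ 52/7 + 117.417ms (1/7)
9. 6223.092ms @ 53/7 + 117.417ms (1/7)
10. 6340.509ms @ 54/7 + 117.417ms (1/7)
11. 6457.926ms @ 55/7 + 117.417ms (1/7)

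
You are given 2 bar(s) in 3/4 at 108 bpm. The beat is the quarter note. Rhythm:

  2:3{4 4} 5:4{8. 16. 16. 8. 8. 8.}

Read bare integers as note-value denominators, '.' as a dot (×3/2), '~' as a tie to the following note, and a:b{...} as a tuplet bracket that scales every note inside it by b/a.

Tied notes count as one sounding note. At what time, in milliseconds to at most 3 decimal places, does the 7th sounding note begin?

1. 0.0ms @ 0 + 833.333ms (3/2)
2. 833.333ms @ 3/2 + 833.333ms (3/2)
3. 1666.667ms @ 3 + 333.333ms (3/5)
4. 2000.0ms @ 18/5 + 166.667ms (3/10)
5. 2166.667ms @ 39/10 + 166.667ms (3/10)
6. 2333.333ms @ 21/5 + 333.333ms (3/5)
7. 2666.667ms @ 24/5 + 333.333ms (3/5)
8. 3000.0ms @ 27/5 + 333.333ms (3/5)

note 7 onset = 24/5b = 2666.667ms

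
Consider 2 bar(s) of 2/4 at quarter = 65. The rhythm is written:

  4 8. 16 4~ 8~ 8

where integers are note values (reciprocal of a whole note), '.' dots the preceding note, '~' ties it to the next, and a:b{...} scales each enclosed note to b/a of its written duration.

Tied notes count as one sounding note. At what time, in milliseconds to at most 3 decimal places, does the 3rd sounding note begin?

1. 0.0ms @ 0 + 923.077ms (1)
2. 923.077ms @ 1 + 692.308ms (3/4)
3. 1615.385ms @ 7/4 + 230.769ms (1/4)
4. 1846.154ms @ 2 + 1846.154ms (2)

note 3 onset = 7/4b = 1615.385ms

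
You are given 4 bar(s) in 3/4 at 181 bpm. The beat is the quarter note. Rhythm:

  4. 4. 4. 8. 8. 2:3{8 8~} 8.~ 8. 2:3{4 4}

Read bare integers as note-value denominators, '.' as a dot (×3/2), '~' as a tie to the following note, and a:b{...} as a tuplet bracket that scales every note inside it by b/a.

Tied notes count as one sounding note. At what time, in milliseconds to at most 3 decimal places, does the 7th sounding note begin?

1. 0.0ms @ 0 + 497.238ms (3/2)
2. 497.238ms @ 3/2 + 497.238ms (3/2)
3. 994.475ms @ 3 + 497.238ms (3/2)
4. 1491.713ms @ 9/2 + 248.619ms (3/4)
5. 1740.331ms @ 21/4 + 248.619ms (3/4)
6. 1988.95ms @ 6 + 248.619ms (3/4)
7. 2237.569ms @ 27/4 + 745.856ms (9/4)
8. 2983.425ms @ 9 + 497.238ms (3/2)
9. 3480.663ms @ 21/2 + 497.238ms (3/2)

note 7 onset = 27/4b = 2237.569ms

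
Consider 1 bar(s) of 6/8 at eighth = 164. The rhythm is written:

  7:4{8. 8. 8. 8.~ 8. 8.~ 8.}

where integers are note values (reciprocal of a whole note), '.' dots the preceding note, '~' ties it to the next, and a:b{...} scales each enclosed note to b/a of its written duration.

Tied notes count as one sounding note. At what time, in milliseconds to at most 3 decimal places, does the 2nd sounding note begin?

note 2 onset = 6/7b = 313.589ms

1. 0.0ms @ 0 + 313.589ms (6/7)
2. 313.589ms @ 6/7 + 313.589ms (6/7)
3. 627.178ms @ 12/7 + 313.589ms (6/7)
4. 940.767ms @ 18/7 + 627.178ms (12/7)
5. 1567.944ms @ 30/7 + 627.178ms (12/7)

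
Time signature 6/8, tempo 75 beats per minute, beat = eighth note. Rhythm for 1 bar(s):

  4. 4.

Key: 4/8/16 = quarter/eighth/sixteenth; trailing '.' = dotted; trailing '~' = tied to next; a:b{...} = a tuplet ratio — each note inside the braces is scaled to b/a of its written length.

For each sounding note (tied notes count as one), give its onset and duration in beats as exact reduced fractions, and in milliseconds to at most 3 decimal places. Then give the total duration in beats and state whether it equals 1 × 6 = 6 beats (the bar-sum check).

1) 0.0ms=0b +2400.0ms=3b
2) 2400.0ms=3b +2400.0ms=3b
Σ=6b of 6 (75bpm 6/8) — PASS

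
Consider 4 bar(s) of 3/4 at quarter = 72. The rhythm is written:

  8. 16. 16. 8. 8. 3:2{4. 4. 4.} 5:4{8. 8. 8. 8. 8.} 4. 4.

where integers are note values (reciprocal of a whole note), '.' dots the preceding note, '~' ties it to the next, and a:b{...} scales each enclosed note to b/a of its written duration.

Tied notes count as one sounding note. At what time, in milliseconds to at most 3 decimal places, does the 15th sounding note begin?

1. 0.0ms @ 0 + 625.0ms (3/4)
2. 625.0ms @ 3/4 + 312.5ms (3/8)
3. 937.5ms @ 9/8 + 312.5ms (3/8)
4. 1250.0ms @ 3/2 + 625.0ms (3/4)
5. 1875.0ms @ 9/4 + 625.0ms (3/4)
6. 2500.0ms @ 3 + 833.333ms (1)
7. 3333.333ms @ 4 + 833.333ms (1)
8. 4166.667ms @ 5 + 833.333ms (1)
9. 5000.0ms @ 6 + 500.0ms (3/5)
10. 5500.0ms @ 33/5 + 500.0ms (3/5)
11. 6000.0ms @ 36/5 + 500.0ms (3/5)
12. 6500.0ms @ 39/5 + 500.0ms (3/5)
13. 7000.0ms @ 42/5 + 500.0ms (3/5)
14. 7500.0ms @ 9 + 1250.0ms (3/2)
15. 8750.0ms @ 21/2 + 1250.0ms (3/2)

note 15 onset = 21/2b = 8750.0ms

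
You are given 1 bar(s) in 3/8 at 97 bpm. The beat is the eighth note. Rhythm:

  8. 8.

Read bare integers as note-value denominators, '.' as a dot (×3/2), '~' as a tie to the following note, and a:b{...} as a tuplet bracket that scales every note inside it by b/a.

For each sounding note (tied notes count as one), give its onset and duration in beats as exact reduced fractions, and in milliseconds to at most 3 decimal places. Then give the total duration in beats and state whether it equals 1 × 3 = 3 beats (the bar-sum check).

1) 0.0ms=0b +927.835ms=3/2b
2) 927.835ms=3/2b +927.835ms=3/2b
Σ=3b of 3 (97bpm 3/8) — PASS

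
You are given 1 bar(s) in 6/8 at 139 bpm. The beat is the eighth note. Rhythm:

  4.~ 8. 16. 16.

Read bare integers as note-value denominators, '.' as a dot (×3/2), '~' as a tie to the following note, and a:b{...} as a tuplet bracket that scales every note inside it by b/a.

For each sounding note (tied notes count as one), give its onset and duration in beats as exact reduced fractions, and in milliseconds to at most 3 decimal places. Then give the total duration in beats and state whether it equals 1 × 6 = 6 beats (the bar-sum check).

1) 0.0ms=0b +1942.446ms=9/2b
2) 1942.446ms=9/2b +323.741ms=3/4b
3) 2266.187ms=21/4b +323.741ms=3/4b
Σ=6b of 6 (139bpm 6/8) — PASS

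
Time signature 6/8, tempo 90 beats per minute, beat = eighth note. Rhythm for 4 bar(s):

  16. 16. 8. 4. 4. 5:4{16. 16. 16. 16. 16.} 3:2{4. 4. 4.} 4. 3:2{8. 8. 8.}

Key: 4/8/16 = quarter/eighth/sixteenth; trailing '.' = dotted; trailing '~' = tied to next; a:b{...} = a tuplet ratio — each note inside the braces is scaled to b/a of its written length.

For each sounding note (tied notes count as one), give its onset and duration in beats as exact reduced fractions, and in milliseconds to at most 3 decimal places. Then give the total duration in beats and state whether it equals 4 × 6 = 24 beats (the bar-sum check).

1) 0.0ms=0b +500.0ms=3/4b
2) 500.0ms=3/4b +500.0ms=3/4b
3) 1000.0ms=3/2b +1000.0ms=3/2b
4) 2000.0ms=3b +2000.0ms=3b
5) 4000.0ms=6b +2000.0ms=3b
6) 6000.0ms=9b +400.0ms=3/5b
7) 6400.0ms=48/5b +400.0ms=3/5b
8) 6800.0ms=51/5b +400.0ms=3/5b
9) 7200.0ms=54/5b +400.0ms=3/5b
10) 7600.0ms=57/5b +400.0ms=3/5b
11) 8000.0ms=12b +1333.333ms=2b
12) 9333.333ms=14b +1333.333ms=2b
13) 10666.667ms=16b +1333.333ms=2b
14) 12000.0ms=18b +2000.0ms=3b
15) 14000.0ms=21b +666.667ms=1b
16) 14666.667ms=22b +666.667ms=1b
17) 15333.333ms=23b +666.667ms=1b
Σ=24b of 24 (90bpm 6/8) — PASS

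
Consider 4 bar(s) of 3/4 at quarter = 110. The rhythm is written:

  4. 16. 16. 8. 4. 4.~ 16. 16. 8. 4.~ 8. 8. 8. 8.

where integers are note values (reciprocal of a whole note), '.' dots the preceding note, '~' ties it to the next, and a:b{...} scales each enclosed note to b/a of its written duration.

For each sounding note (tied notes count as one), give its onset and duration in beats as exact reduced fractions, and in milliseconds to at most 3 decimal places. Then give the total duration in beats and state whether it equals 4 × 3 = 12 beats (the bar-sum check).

1) 0.0ms=0b +818.182ms=3/2b
2) 818.182ms=3/2b +204.545ms=3/8b
3) 1022.727ms=15/8b +204.545ms=3/8b
4) 1227.273ms=9/4b +409.091ms=3/4b
5) 1636.364ms=3b +818.182ms=3/2b
6) 2454.545ms=9/2b +1022.727ms=15/8b
7) 3477.273ms=51/8b +204.545ms=3/8b
8) 3681.818ms=27/4b +409.091ms=3/4b
9) 4090.909ms=15/2b +1227.273ms=9/4b
10) 5318.182ms=39/4b +409.091ms=3/4b
11) 5727.273ms=21/2b +409.091ms=3/4b
12) 6136.364ms=45/4b +409.091ms=3/4b
Σ=12b of 12 (110bpm 3/4) — PASS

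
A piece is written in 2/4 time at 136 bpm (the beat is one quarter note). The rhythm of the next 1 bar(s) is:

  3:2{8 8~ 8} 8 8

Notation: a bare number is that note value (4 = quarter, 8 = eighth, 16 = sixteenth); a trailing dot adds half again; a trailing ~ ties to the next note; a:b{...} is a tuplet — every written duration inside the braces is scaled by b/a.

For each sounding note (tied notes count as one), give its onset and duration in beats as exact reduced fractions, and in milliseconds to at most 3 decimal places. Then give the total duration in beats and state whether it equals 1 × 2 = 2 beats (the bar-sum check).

1) 0.0ms=0b +147.059ms=1/3b
2) 147.059ms=1/3b +294.118ms=2/3b
3) 441.176ms=1b +220.588ms=1/2b
4) 661.765ms=3/2b +220.588ms=1/2b
Σ=2b of 2 (136bpm 2/4) — PASS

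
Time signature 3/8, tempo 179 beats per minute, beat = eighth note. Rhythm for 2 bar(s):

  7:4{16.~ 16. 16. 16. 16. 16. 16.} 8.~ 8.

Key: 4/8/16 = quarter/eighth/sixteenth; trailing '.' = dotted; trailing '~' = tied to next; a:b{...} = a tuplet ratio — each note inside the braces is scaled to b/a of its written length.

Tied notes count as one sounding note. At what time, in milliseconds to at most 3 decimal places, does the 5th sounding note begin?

1. 0.0ms @ 0 + 287.31ms (6/7)
2. 287.31ms @ 6/7 + 143.655ms (3/7)
3. 430.966ms @ 9/7 + 143.655ms (3/7)
4. 574.621ms @ 12/7 + 143.655ms (3/7)
5. 718.276ms @ 15/7 + 143.655ms (3/7)
6. 861.931ms @ 18/7 + 143.655ms (3/7)
7. 1005.587ms @ 3 + 1005.587ms (3)

note 5 onset = 15/7b = 718.276ms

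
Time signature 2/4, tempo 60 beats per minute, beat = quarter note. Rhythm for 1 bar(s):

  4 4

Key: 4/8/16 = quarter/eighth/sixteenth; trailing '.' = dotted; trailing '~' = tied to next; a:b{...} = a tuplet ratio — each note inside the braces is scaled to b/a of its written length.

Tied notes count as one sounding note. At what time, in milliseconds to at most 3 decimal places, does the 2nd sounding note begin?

note 2 onset = 1b = 1000.0ms

1. 0.0ms @ 0 + 1000.0ms (1)
2. 1000.0ms @ 1 + 1000.0ms (1)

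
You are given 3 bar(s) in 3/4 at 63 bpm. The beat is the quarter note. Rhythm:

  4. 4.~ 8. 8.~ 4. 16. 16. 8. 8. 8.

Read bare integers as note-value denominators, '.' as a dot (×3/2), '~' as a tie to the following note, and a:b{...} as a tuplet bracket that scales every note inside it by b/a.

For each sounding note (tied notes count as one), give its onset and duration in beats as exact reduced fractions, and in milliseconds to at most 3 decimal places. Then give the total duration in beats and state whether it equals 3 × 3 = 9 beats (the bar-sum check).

1) 0.0ms=0b +1428.571ms=3/2b
2) 1428.571ms=3/2b +2142.857ms=9/4b
3) 3571.429ms=15/4b +2142.857ms=9/4b
4) 5714.286ms=6b +357.143ms=3/8b
5) 6071.429ms=51/8b +357.143ms=3/8b
6) 6428.571ms=27/4b +714.286ms=3/4b
7) 7142.857ms=15/2b +714.286ms=3/4b
8) 7857.143ms=33/4b +714.286ms=3/4b
Σ=9b of 9 (63bpm 3/4) — PASS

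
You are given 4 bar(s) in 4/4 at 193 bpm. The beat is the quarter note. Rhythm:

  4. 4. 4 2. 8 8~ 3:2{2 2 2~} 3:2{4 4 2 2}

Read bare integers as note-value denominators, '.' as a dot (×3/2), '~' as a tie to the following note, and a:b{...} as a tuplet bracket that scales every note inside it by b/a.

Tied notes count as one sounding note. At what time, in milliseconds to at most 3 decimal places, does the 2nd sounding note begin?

note 2 onset = 3/2b = 466.321ms

1. 0.0ms @ 0 + 466.321ms (3/2)
2. 466.321ms @ 3/2 + 466.321ms (3/2)
3. 932.642ms @ 3 + 310.881ms (1)
4. 1243.523ms @ 4 + 932.642ms (3)
5. 2176.166ms @ 7 + 155.44ms (1/2)
6. 2331.606ms @ 15/2 + 569.948ms (11/6)
7. 2901.554ms @ 28/3 + 414.508ms (4/3)
8. 3316.062ms @ 32/3 + 621.762ms (2)
9. 3937.824ms @ 38/3 + 207.254ms (2/3)
10. 4145.078ms @ 40/3 + 414.508ms (4/3)
11. 4559.585ms @ 44/3 + 414.508ms (4/3)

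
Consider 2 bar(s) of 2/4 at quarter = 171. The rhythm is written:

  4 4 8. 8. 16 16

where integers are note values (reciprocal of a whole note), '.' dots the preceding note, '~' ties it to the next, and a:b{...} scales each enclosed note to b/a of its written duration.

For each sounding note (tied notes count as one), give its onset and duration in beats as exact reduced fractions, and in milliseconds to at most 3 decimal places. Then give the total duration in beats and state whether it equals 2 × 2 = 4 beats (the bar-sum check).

1) 0.0ms=0b +350.877ms=1b
2) 350.877ms=1b +350.877ms=1b
3) 701.754ms=2b +263.158ms=3/4b
4) 964.912ms=11/4b +263.158ms=3/4b
5) 1228.07ms=7/2b +87.719ms=1/4b
6) 1315.789ms=15/4b +87.719ms=1/4b
Σ=4b of 4 (171bpm 2/4) — PASS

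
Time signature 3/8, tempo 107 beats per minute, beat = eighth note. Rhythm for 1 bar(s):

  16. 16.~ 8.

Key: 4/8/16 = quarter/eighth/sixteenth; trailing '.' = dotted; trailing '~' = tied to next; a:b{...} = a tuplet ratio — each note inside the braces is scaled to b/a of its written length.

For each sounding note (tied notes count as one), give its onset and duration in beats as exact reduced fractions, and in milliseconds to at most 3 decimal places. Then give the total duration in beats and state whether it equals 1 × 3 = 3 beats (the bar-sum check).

1) 0.0ms=0b +420.561ms=3/4b
2) 420.561ms=3/4b +1261.682ms=9/4b
Σ=3b of 3 (107bpm 3/8) — PASS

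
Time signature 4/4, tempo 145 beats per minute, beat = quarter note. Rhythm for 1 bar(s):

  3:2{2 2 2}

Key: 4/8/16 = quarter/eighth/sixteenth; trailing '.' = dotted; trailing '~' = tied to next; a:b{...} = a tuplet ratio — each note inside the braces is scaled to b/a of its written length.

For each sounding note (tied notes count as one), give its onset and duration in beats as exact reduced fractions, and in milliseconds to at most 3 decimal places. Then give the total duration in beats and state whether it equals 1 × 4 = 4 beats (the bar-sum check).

1) 0.0ms=0b +551.724ms=4/3b
2) 551.724ms=4/3b +551.724ms=4/3b
3) 1103.448ms=8/3b +551.724ms=4/3b
Σ=4b of 4 (145bpm 4/4) — PASS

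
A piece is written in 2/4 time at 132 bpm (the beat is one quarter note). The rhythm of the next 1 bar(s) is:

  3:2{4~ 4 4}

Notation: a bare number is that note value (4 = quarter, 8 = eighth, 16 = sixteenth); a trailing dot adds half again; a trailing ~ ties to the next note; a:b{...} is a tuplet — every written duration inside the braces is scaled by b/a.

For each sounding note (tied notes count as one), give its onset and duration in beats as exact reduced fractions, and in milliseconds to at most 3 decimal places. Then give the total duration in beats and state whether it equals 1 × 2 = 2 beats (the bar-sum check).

1) 0.0ms=0b +606.061ms=4/3b
2) 606.061ms=4/3b +303.03ms=2/3b
Σ=2b of 2 (132bpm 2/4) — PASS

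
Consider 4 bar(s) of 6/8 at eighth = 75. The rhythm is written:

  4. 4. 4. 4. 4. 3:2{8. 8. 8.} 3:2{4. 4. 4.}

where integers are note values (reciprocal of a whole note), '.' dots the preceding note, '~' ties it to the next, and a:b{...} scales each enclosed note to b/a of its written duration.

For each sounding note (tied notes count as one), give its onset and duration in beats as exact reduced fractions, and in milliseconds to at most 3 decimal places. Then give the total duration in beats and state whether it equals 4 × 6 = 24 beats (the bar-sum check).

1) 0.0ms=0b +2400.0ms=3b
2) 2400.0ms=3b +2400.0ms=3b
3) 4800.0ms=6b +2400.0ms=3b
4) 7200.0ms=9b +2400.0ms=3b
5) 9600.0ms=12b +2400.0ms=3b
6) 12000.0ms=15b +800.0ms=1b
7) 12800.0ms=16b +800.0ms=1b
8) 13600.0ms=17b +800.0ms=1b
9) 14400.0ms=18b +1600.0ms=2b
10) 16000.0ms=20b +1600.0ms=2b
11) 17600.0ms=22b +1600.0ms=2b
Σ=24b of 24 (75bpm 6/8) — PASS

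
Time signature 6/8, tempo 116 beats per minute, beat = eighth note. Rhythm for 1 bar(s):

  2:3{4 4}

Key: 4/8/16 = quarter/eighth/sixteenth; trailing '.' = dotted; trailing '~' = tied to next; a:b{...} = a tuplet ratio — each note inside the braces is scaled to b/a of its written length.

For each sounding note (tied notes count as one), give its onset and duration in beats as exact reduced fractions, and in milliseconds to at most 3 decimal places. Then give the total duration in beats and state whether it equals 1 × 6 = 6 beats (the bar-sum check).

1) 0.0ms=0b +1551.724ms=3b
2) 1551.724ms=3b +1551.724ms=3b
Σ=6b of 6 (116bpm 6/8) — PASS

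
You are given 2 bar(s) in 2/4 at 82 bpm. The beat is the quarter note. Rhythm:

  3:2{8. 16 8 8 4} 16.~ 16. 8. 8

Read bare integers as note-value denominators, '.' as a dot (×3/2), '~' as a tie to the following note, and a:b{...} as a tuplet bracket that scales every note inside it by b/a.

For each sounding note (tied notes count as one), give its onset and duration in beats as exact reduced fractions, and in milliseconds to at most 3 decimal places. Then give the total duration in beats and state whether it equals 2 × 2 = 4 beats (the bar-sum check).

1) 0.0ms=0b +365.854ms=1/2b
2) 365.854ms=1/2b +121.951ms=1/6b
3) 487.805ms=2/3b +243.902ms=1/3b
4) 731.707ms=1b +243.902ms=1/3b
5) 975.61ms=4/3b +487.805ms=2/3b
6) 1463.415ms=2b +548.78ms=3/4b
7) 2012.195ms=11/4b +548.78ms=3/4b
8) 2560.976ms=7/2b +365.854ms=1/2b
Σ=4b of 4 (82bpm 2/4) — PASS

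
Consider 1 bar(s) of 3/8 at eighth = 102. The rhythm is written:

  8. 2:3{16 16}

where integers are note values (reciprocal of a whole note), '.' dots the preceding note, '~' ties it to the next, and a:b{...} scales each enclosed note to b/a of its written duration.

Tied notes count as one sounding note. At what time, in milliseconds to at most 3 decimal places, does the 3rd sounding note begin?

1. 0.0ms @ 0 + 882.353ms (3/2)
2. 882.353ms @ 3/2 + 441.176ms (3/4)
3. 1323.529ms @ 9/4 + 441.176ms (3/4)

note 3 onset = 9/4b = 1323.529ms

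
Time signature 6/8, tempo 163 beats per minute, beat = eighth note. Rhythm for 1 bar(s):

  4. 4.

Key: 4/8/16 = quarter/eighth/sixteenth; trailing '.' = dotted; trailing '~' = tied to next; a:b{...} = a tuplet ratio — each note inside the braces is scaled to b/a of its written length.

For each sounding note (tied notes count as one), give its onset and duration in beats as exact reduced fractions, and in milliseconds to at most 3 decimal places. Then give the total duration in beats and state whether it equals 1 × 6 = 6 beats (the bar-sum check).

1) 0.0ms=0b +1104.294ms=3b
2) 1104.294ms=3b +1104.294ms=3b
Σ=6b of 6 (163bpm 6/8) — PASS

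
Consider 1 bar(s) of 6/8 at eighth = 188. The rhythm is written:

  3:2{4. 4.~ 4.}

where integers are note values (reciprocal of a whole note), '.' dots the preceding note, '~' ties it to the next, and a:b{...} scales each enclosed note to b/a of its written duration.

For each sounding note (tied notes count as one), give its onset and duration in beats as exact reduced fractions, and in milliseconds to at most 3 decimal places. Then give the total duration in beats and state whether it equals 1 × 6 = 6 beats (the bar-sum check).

1) 0.0ms=0b +638.298ms=2b
2) 638.298ms=2b +1276.596ms=4b
Σ=6b of 6 (188bpm 6/8) — PASS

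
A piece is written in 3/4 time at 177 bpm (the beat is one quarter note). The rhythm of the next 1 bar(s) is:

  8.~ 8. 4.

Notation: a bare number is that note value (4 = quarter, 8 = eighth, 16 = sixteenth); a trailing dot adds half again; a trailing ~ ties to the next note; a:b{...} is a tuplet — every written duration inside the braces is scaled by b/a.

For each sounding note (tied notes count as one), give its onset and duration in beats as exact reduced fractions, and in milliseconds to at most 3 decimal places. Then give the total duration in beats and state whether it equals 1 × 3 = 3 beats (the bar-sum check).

1) 0.0ms=0b +508.475ms=3/2b
2) 508.475ms=3/2b +508.475ms=3/2b
Σ=3b of 3 (177bpm 3/4) — PASS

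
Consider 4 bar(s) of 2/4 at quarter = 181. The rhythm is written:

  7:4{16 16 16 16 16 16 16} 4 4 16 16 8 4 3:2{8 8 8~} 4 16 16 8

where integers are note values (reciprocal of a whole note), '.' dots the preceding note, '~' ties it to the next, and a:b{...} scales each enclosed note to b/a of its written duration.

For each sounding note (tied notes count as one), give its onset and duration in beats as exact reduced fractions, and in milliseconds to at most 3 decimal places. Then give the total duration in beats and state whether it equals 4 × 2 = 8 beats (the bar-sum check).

1) 0.0ms=0b +47.356ms=1/7b
2) 47.356ms=1/7b +47.356ms=1/7b
3) 94.712ms=2/7b +47.356ms=1/7b
4) 142.068ms=3/7b +47.356ms=1/7b
5) 189.424ms=4/7b +47.356ms=1/7b
6) 236.78ms=5/7b +47.356ms=1/7b
7) 284.136ms=6/7b +47.356ms=1/7b
8) 331.492ms=1b +331.492ms=1b
9) 662.983ms=2b +331.492ms=1b
10) 994.475ms=3b +82.873ms=1/4b
11) 1077.348ms=13/4b +82.873ms=1/4b
12) 1160.221ms=7/2b +165.746ms=1/2b
13) 1325.967ms=4b +331.492ms=1b
14) 1657.459ms=5b +110.497ms=1/3b
15) 1767.956ms=16/3b +110.497ms=1/3b
16) 1878.453ms=17/3b +441.989ms=4/3b
17) 2320.442ms=7b +82.873ms=1/4b
18) 2403.315ms=29/4b +82.873ms=1/4b
19) 2486.188ms=15/2b +165.746ms=1/2b
Σ=8b of 8 (181bpm 2/4) — PASS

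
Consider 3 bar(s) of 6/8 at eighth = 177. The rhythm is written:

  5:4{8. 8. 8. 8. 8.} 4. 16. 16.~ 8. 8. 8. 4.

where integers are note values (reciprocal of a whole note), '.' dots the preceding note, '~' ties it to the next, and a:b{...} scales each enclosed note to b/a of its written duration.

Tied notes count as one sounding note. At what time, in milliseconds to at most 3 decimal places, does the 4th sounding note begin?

1. 0.0ms @ 0 + 406.78ms (6/5)
2. 406.78ms @ 6/5 + 406.78ms (6/5)
3. 813.559ms @ 12/5 + 406.78ms (6/5)
4. 1220.339ms @ 18/5 + 406.78ms (6/5)
5. 1627.119ms @ 24/5 + 406.78ms (6/5)
6. 2033.898ms @ 6 + 1016.949ms (3)
7. 3050.847ms @ 9 + 254.237ms (3/4)
8. 3305.085ms @ 39/4 + 762.712ms (9/4)
9. 4067.797ms @ 12 + 508.475ms (3/2)
10. 4576.271ms @ 27/2 + 508.475ms (3/2)
11. 5084.746ms @ 15 + 1016.949ms (3)

note 4 onset = 18/5b = 1220.339ms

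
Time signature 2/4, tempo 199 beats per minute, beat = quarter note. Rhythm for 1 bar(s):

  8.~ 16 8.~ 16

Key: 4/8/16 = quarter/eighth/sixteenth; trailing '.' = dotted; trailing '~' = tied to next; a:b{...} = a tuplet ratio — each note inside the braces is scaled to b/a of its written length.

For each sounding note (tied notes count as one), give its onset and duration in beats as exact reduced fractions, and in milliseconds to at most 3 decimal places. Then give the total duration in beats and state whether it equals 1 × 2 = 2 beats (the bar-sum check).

1) 0.0ms=0b +301.508ms=1b
2) 301.508ms=1b +301.508ms=1b
Σ=2b of 2 (199bpm 2/4) — PASS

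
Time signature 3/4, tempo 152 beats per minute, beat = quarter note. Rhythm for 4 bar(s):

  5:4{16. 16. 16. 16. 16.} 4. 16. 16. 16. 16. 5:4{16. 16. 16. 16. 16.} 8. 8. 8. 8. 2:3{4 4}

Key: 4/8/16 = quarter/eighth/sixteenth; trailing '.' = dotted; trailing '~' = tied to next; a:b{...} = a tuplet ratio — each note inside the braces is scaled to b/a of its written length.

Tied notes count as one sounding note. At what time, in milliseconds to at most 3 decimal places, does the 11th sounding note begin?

note 11 onset = 9/2b = 1776.316ms

1. 0.0ms @ 0 + 118.421ms (3/10)
2. 118.421ms @ 3/10 + 118.421ms (3/10)
3. 236.842ms @ 3/5 + 118.421ms (3/10)
4. 355.263ms @ 9/10 + 118.421ms (3/10)
5. 473.684ms @ 6/5 + 118.421ms (3/10)
6. 592.105ms @ 3/2 + 592.105ms (3/2)
7. 1184.211ms @ 3 + 148.026ms (3/8)
8. 1332.237ms @ 27/8 + 148.026ms (3/8)
9. 1480.263ms @ 15/4 + 148.026ms (3/8)
10. 1628.289ms @ 33/8 + 148.026ms (3/8)
11. 1776.316ms @ 9/2 + 118.421ms (3/10)
12. 1894.737ms @ 24/5 + 118.421ms (3/10)
13. 2013.158ms @ 51/10 + 118.421ms (3/10)
14. 2131.579ms @ 27/5 + 118.421ms (3/10)
15. 2250.0ms @ 57/10 + 118.421ms (3/10)
16. 2368.421ms @ 6 + 296.053ms (3/4)
17. 2664.474ms @ 27/4 + 296.053ms (3/4)
18. 2960.526ms @ 15/2 + 296.053ms (3/4)
19. 3256.579ms @ 33/4 + 296.053ms (3/4)
20. 3552.632ms @ 9 + 592.105ms (3/2)
21. 4144.737ms @ 21/2 + 592.105ms (3/2)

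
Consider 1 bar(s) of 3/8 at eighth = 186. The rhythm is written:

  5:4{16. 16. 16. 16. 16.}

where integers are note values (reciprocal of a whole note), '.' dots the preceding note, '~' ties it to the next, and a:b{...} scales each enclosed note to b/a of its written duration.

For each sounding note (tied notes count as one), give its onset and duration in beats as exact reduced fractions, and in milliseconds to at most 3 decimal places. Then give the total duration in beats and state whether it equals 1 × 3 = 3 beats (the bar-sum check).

1) 0.0ms=0b +193.548ms=3/5b
2) 193.548ms=3/5b +193.548ms=3/5b
3) 387.097ms=6/5b +193.548ms=3/5b
4) 580.645ms=9/5b +193.548ms=3/5b
5) 774.194ms=12/5b +193.548ms=3/5b
Σ=3b of 3 (186bpm 3/8) — PASS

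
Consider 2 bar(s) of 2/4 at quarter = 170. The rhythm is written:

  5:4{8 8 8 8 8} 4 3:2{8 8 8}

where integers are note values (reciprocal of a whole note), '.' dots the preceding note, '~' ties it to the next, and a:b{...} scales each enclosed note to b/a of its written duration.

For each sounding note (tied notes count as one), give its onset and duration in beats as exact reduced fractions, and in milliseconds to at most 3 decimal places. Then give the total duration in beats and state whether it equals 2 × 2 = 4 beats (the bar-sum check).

1) 0.0ms=0b +141.176ms=2/5b
2) 141.176ms=2/5b +141.176ms=2/5b
3) 282.353ms=4/5b +141.176ms=2/5b
4) 423.529ms=6/5b +141.176ms=2/5b
5) 564.706ms=8/5b +141.176ms=2/5b
6) 705.882ms=2b +352.941ms=1b
7) 1058.824ms=3b +117.647ms=1/3b
8) 1176.471ms=10/3b +117.647ms=1/3b
9) 1294.118ms=11/3b +117.647ms=1/3b
Σ=4b of 4 (170bpm 2/4) — PASS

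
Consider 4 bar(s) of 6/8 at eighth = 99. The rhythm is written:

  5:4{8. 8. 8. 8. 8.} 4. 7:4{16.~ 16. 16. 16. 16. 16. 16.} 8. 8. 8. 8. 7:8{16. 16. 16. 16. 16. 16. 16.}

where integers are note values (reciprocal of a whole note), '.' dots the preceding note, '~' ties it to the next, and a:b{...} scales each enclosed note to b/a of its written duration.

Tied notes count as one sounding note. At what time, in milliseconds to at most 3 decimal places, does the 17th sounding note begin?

1. 0.0ms @ 0 + 727.273ms (6/5)
2. 727.273ms @ 6/5 + 727.273ms (6/5)
3. 1454.545ms @ 12/5 + 727.273ms (6/5)
4. 2181.818ms @ 18/5 + 727.273ms (6/5)
5. 2909.091ms @ 24/5 + 727.273ms (6/5)
6. 3636.364ms @ 6 + 1818.182ms (3)
7. 5454.545ms @ 9 + 519.481ms (6/7)
8. 5974.026ms @ 69/7 + 259.74ms (3/7)
9. 6233.766ms @ 72/7 + 259.74ms (3/7)
10. 6493.506ms @ 75/7 + 259.74ms (3/7)
11. 6753.247ms @ 78/7 + 259.74ms (3/7)
12. 7012.987ms @ 81/7 + 259.74ms (3/7)
13. 7272.727ms @ 12 + 909.091ms (3/2)
14. 8181.818ms @ 27/2 + 909.091ms (3/2)
15. 9090.909ms @ 15 + 909.091ms (3/2)
16. 10000.0ms @ 33/2 + 909.091ms (3/2)
17. 10909.091ms @ 18 + 519.481ms (6/7)
18. 11428.571ms @ 132/7 + 519.481ms (6/7)
19. 11948.052ms @ 138/7 + 519.481ms (6/7)
20. 12467.532ms @ 144/7 + 519.481ms (6/7)
21. 12987.013ms @ 150/7 + 519.481ms (6/7)
22. 13506.494ms @ 156/7 + 519.481ms (6/7)
23. 14025.974ms @ 162/7 + 519.481ms (6/7)

note 17 onset = 18b = 10909.091ms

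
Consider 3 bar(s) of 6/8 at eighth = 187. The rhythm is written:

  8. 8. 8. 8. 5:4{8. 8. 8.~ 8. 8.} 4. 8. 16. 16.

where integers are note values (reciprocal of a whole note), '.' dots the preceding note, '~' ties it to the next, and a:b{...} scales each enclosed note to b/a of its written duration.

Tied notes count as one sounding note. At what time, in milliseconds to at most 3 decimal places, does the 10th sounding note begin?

note 10 onset = 15b = 4812.834ms

1. 0.0ms @ 0 + 481.283ms (3/2)
2. 481.283ms @ 3/2 + 481.283ms (3/2)
3. 962.567ms @ 3 + 481.283ms (3/2)
4. 1443.85ms @ 9/2 + 481.283ms (3/2)
5. 1925.134ms @ 6 + 385.027ms (6/5)
6. 2310.16ms @ 36/5 + 385.027ms (6/5)
7. 2695.187ms @ 42/5 + 770.053ms (12/5)
8. 3465.241ms @ 54/5 + 385.027ms (6/5)
9. 3850.267ms @ 12 + 962.567ms (3)
10. 4812.834ms @ 15 + 481.283ms (3/2)
11. 5294.118ms @ 33/2 + 240.642ms (3/4)
12. 5534.759ms @ 69/4 + 240.642ms (3/4)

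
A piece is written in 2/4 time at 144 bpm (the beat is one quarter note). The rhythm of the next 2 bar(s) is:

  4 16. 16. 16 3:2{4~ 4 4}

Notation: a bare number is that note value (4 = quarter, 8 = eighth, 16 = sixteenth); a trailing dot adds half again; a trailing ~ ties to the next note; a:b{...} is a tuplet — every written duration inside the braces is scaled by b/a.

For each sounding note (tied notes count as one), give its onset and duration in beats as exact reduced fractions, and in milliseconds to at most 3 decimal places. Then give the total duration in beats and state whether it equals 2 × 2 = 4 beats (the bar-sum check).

1) 0.0ms=0b +416.667ms=1b
2) 416.667ms=1b +156.25ms=3/8b
3) 572.917ms=11/8b +156.25ms=3/8b
4) 729.167ms=7/4b +104.167ms=1/4b
5) 833.333ms=2b +555.556ms=4/3b
6) 1388.889ms=10/3b +277.778ms=2/3b
Σ=4b of 4 (144bpm 2/4) — PASS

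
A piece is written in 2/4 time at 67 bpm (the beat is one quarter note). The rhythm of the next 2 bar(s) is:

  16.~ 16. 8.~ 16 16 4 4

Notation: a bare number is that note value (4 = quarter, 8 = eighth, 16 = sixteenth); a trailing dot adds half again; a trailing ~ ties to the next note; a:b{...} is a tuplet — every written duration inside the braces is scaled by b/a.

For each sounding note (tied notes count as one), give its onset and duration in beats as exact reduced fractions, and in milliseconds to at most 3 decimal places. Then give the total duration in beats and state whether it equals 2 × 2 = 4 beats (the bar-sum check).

1) 0.0ms=0b +671.642ms=3/4b
2) 671.642ms=3/4b +895.522ms=1b
3) 1567.164ms=7/4b +223.881ms=1/4b
4) 1791.045ms=2b +895.522ms=1b
5) 2686.567ms=3b +895.522ms=1b
Σ=4b of 4 (67bpm 2/4) — PASS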